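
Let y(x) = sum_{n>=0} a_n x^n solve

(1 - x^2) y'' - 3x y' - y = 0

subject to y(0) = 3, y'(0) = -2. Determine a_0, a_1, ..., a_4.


Ansatz: y(x) = sum_{n>=0} a_n x^n, so y'(x) = sum_{n>=1} n a_n x^(n-1) and y''(x) = sum_{n>=2} n(n-1) a_n x^(n-2).
Substitute into P(x) y'' + Q(x) y' + R(x) y = 0 with P(x) = 1 - x^2, Q(x) = -3x, R(x) = -1, and match powers of x.
Initial conditions: a_0 = 3, a_1 = -2.
Setting the coefficient of each power of x to zero and solving order by order (substituting the coefficients already found):
  x^0: 2 a_2 - a_0 = 0  ->  2 a_2 = a_0 = 3  ->  a_2 = 3/2
  x^1: 6 a_3 - 4 a_1 = 0  ->  6 a_3 = 4 a_1 = -8  ->  a_3 = -4/3
  x^2: 12 a_4 - 9 a_2 = 0  ->  12 a_4 = 9 a_2 = 27/2  ->  a_4 = 9/8
Truncated series: y(x) = 3 - 2 x + (3/2) x^2 - (4/3) x^3 + (9/8) x^4 + O(x^5).

a_0 = 3; a_1 = -2; a_2 = 3/2; a_3 = -4/3; a_4 = 9/8


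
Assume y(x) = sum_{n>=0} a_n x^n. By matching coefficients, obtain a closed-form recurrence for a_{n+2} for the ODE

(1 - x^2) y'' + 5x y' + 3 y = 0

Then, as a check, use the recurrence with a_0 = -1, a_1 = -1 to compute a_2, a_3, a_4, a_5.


Substitute y = sum_n a_n x^n.
(1 - 1 x^2) y'' contributes (n+2)(n+1) a_{n+2} - n(n-1) a_n at x^n.
5 x y'(x) contributes 5 n a_n at x^n.
3 y(x) contributes 3 a_n at x^n.
Matching x^n: (n+2)(n+1) a_{n+2} + (-n(n-1) + 5 n + 3) a_n = 0.
Thus a_{n+2} = (n(n-1) - 5 n - 3) / ((n+1)(n+2)) * a_n.

Check with a_0 = -1, a_1 = -1 (apply the recurrence for n = 0, 1, 2, 3): a_0 = -1, a_1 = -1, a_2 = 3/2, a_3 = 4/3, a_4 = -11/8, a_5 = -4/5.

a_(n+2) = (n(n-1) - 5 n - 3) / ((n+1)(n+2)) * a_n; check: a_0 = -1, a_1 = -1, a_2 = 3/2, a_3 = 4/3, a_4 = -11/8, a_5 = -4/5


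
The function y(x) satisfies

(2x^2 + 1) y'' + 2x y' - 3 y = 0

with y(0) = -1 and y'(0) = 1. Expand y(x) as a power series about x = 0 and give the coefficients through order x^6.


Ansatz: y(x) = sum_{n>=0} a_n x^n, so y'(x) = sum_{n>=1} n a_n x^(n-1) and y''(x) = sum_{n>=2} n(n-1) a_n x^(n-2).
Substitute into P(x) y'' + Q(x) y' + R(x) y = 0 with P(x) = 2x^2 + 1, Q(x) = 2x, R(x) = -3, and match powers of x.
Initial conditions: a_0 = -1, a_1 = 1.
Setting the coefficient of each power of x to zero and solving order by order (substituting the coefficients already found):
  x^0: 2 a_2 - 3 a_0 = 0  ->  2 a_2 = 3 a_0 = -3  ->  a_2 = -3/2
  x^1: 6 a_3 - a_1 = 0  ->  6 a_3 = a_1 = 1  ->  a_3 = 1/6
  x^2: 12 a_4 + 5 a_2 = 0  ->  12 a_4 = -5 a_2 = 15/2  ->  a_4 = 5/8
  x^3: 20 a_5 + 15 a_3 = 0  ->  20 a_5 = -15 a_3 = -5/2  ->  a_5 = -1/8
  x^4: 30 a_6 + 29 a_4 = 0  ->  30 a_6 = -29 a_4 = -145/8  ->  a_6 = -29/48
Truncated series: y(x) = -1 + x - (3/2) x^2 + (1/6) x^3 + (5/8) x^4 - (1/8) x^5 - (29/48) x^6 + O(x^7).

a_0 = -1; a_1 = 1; a_2 = -3/2; a_3 = 1/6; a_4 = 5/8; a_5 = -1/8; a_6 = -29/48


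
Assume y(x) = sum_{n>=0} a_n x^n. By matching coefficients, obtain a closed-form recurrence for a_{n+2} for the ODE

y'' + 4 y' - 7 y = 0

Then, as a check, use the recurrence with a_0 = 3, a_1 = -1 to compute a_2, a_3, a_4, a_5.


Substitute y = sum_n a_n x^n.
y''(x) has coefficient (n+2)(n+1) a_{n+2} at x^n;
4 y'(x) has coefficient 4 (n+1) a_{n+1} at x^n;
-7 y(x) has coefficient -7 a_n at x^n.
Matching x^n: (n+2)(n+1) a_{n+2} + 4 (n+1) a_{n+1} - 7 a_n = 0.
Thus a_{n+2} = [-4 (n+1) a_{n+1} + 7 a_n] / ((n+1)(n+2)).

Check with a_0 = 3, a_1 = -1 (apply the recurrence for n = 0, 1, 2, 3): a_0 = 3, a_1 = -1, a_2 = 25/2, a_3 = -107/6, a_4 = 201/8, a_5 = -3161/120.

a_(n+2) = [-4 (n+1) a_(n+1) + 7 a_n] / ((n+1)(n+2)); check: a_0 = 3, a_1 = -1, a_2 = 25/2, a_3 = -107/6, a_4 = 201/8, a_5 = -3161/120


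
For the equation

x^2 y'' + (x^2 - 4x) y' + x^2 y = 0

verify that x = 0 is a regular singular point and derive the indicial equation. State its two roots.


Divide by x^2 to reach normal form y'' + P_1(x) y' + P_2(x) y = 0 with P_1(x) = 1 - 4/x and P_2(x) = 1.
x = 0 is a singular point because the y'-coefficient 1 - 4/x has a pole at x = 0.
It is a regular singular point because x P_1(x) = p(x) = x - 4 and x^2 P_2(x) = q(x) = x^2 are polynomials, hence analytic at x = 0.
p(0) = -4,  q(0) = 0.
Indicial equation: r(r-1) + p(0) r + q(0) = 0, i.e. r^2 + (p(0) - 1) r + q(0) = 0, i.e. r^2 - 5 r = 0.
Discriminant: (-5)^2 - 4(0) = 25, so r = (5 ± 5)/2.
Solving: r_1 = 5, r_2 = 0.

indicial: r^2 - 5 r = 0; roots r_1 = 5, r_2 = 0


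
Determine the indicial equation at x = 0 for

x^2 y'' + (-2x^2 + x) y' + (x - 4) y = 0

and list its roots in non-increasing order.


Divide by x^2 to reach normal form y'' + P_1(x) y' + P_2(x) y = 0 with P_1(x) = -2 + 1/x and P_2(x) = 1/x - 4/x^2.
x = 0 is a singular point because the y'-coefficient -2 + 1/x has a pole at x = 0 and the y-coefficient 1/x - 4/x^2 has a pole at x = 0.
It is a regular singular point because x P_1(x) = p(x) = 1 - 2x and x^2 P_2(x) = q(x) = x - 4 are polynomials, hence analytic at x = 0.
p(0) = 1,  q(0) = -4.
Indicial equation: r(r-1) + p(0) r + q(0) = 0, i.e. r^2 + (p(0) - 1) r + q(0) = 0, i.e. r^2 - 4 = 0.
Discriminant: (0)^2 - 4(-4) = 16, so r = (0 ± 4)/2.
Solving: r_1 = 2, r_2 = -2.

indicial: r^2 - 4 = 0; roots r_1 = 2, r_2 = -2


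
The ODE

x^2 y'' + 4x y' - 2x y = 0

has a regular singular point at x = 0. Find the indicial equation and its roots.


Divide by x^2 to reach normal form y'' + P_1(x) y' + P_2(x) y = 0 with P_1(x) = 4/x and P_2(x) = -2/x.
x = 0 is a singular point because the y'-coefficient 4/x has a pole at x = 0 and the y-coefficient -2/x has a pole at x = 0.
It is a regular singular point because x P_1(x) = p(x) = 4 and x^2 P_2(x) = q(x) = -2x are polynomials, hence analytic at x = 0.
p(0) = 4,  q(0) = 0.
Indicial equation: r(r-1) + p(0) r + q(0) = 0, i.e. r^2 + (p(0) - 1) r + q(0) = 0, i.e. r^2 + 3 r = 0.
Discriminant: (3)^2 - 4(0) = 9, so r = (-3 ± 3)/2.
Solving: r_1 = 0, r_2 = -3.

indicial: r^2 + 3 r = 0; roots r_1 = 0, r_2 = -3


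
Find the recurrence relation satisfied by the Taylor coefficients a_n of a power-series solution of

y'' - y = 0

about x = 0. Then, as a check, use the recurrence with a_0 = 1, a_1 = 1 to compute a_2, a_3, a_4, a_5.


Substitute y = sum_n a_n x^n into y'' + (const) y = 0.
y''(x) = sum_{n>=0} (n+2)(n+1) a_{n+2} x^n.
The ODE becomes sum_n [(n+2)(n+1) a_{n+2} - 1 a_n] x^n = 0.
Setting each coefficient to zero gives the recurrence:
  (n+2)(n+1) a_{n+2} - 1 a_n = 0,
  a_{n+2} = 1 / ((n+1)(n+2)) a_n.

Check with a_0 = 1, a_1 = 1 (apply the recurrence for n = 0, 1, 2, 3): a_0 = 1, a_1 = 1, a_2 = 1/2, a_3 = 1/6, a_4 = 1/24, a_5 = 1/120.

a_{n+2} = 1/((n+1)(n+2)) * a_n; check: a_0 = 1, a_1 = 1, a_2 = 1/2, a_3 = 1/6, a_4 = 1/24, a_5 = 1/120


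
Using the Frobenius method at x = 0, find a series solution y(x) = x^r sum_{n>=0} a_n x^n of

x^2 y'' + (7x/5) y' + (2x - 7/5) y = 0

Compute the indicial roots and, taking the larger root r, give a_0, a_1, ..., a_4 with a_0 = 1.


Write in Frobenius form y'' + (p(x)/x) y' + (q(x)/x^2) y = 0:
  p(x) = 7/5,  q(x) = 2x - 7/5.
Indicial equation: r(r-1) + (7/5) r + (-7/5) = 0 -> roots r_1 = 1, r_2 = -7/5.
Take r = r_1 = 1. Let y(x) = x^r sum_{n>=0} a_n x^n with a_0 = 1.
Substitute y = x^r sum a_n x^n and match x^{r+n}. The recurrence is
  D(n) a_n + 2 a_{n-1} = 0,  where D(n) = (r+n)(r+n-1) + (7/5)(r+n) + (-7/5).
  a_n = -2 / D(n) * a_{n-1}.
Since the indicial polynomial factors as (r - r_1)(r - r_2), D(n) = (r_1 + n - r_1)(r_1 + n - r_2) = n(n + 12/5).
Evaluating step by step (a_0 = 1):
  n = 1: D(1) = 1(1 + 12/5) = 17/5; numerator = -2(1) = -2; a_1 = (-2)/(17/5) = -10/17
  n = 2: D(2) = 2(2 + 12/5) = 44/5; numerator = -2(-10/17) = 20/17; a_2 = (20/17)/(44/5) = 25/187
  n = 3: D(3) = 3(3 + 12/5) = 81/5; numerator = -2(25/187) = -50/187; a_3 = (-50/187)/(81/5) = -250/15147
  n = 4: D(4) = 4(4 + 12/5) = 128/5; numerator = -2(-250/15147) = 500/15147; a_4 = (500/15147)/(128/5) = 625/484704

r = 1; a_0 = 1; a_1 = -10/17; a_2 = 25/187; a_3 = -250/15147; a_4 = 625/484704


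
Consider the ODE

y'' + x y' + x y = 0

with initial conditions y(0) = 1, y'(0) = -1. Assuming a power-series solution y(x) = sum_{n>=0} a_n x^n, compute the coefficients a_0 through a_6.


Ansatz: y(x) = sum_{n>=0} a_n x^n, so y'(x) = sum_{n>=1} n a_n x^(n-1) and y''(x) = sum_{n>=2} n(n-1) a_n x^(n-2).
Substitute into P(x) y'' + Q(x) y' + R(x) y = 0 with P(x) = 1, Q(x) = x, R(x) = x, and match powers of x.
Initial conditions: a_0 = 1, a_1 = -1.
Setting the coefficient of each power of x to zero and solving order by order (substituting the coefficients already found):
  x^0: 2 a_2 = 0  ->  a_2 = 0
  x^1: 6 a_3 + a_1 + a_0 = 0  ->  6 a_3 = -a_1 - a_0 = 0  ->  a_3 = 0
  x^2: 12 a_4 + 2 a_2 + a_1 = 0  ->  12 a_4 = -2 a_2 - a_1 = 1  ->  a_4 = 1/12
  x^3: 20 a_5 + 3 a_3 + a_2 = 0  ->  20 a_5 = -3 a_3 - a_2 = 0  ->  a_5 = 0
  x^4: 30 a_6 + 4 a_4 + a_3 = 0  ->  30 a_6 = -4 a_4 - a_3 = -1/3  ->  a_6 = -1/90
Truncated series: y(x) = 1 - x + (1/12) x^4 - (1/90) x^6 + O(x^7).

a_0 = 1; a_1 = -1; a_2 = 0; a_3 = 0; a_4 = 1/12; a_5 = 0; a_6 = -1/90


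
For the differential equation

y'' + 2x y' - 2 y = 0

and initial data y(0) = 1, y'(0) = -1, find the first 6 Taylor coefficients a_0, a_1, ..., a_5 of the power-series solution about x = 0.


Ansatz: y(x) = sum_{n>=0} a_n x^n, so y'(x) = sum_{n>=1} n a_n x^(n-1) and y''(x) = sum_{n>=2} n(n-1) a_n x^(n-2).
Substitute into P(x) y'' + Q(x) y' + R(x) y = 0 with P(x) = 1, Q(x) = 2x, R(x) = -2, and match powers of x.
Initial conditions: a_0 = 1, a_1 = -1.
Setting the coefficient of each power of x to zero and solving order by order (substituting the coefficients already found):
  x^0: 2 a_2 - 2 a_0 = 0  ->  2 a_2 = 2 a_0 = 2  ->  a_2 = 1
  x^1: 6 a_3 = 0  ->  a_3 = 0
  x^2: 12 a_4 + 2 a_2 = 0  ->  12 a_4 = -2 a_2 = -2  ->  a_4 = -1/6
  x^3: 20 a_5 + 4 a_3 = 0  ->  20 a_5 = -4 a_3 = 0  ->  a_5 = 0
Truncated series: y(x) = 1 - x + x^2 - (1/6) x^4 + O(x^6).

a_0 = 1; a_1 = -1; a_2 = 1; a_3 = 0; a_4 = -1/6; a_5 = 0


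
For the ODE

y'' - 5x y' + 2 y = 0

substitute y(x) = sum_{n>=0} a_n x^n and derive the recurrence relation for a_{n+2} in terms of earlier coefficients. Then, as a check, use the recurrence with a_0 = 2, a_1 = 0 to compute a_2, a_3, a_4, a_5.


Substitute y = sum_n a_n x^n.
y''(x) has coefficient (n+2)(n+1) a_{n+2} at x^n;
-5 x y'(x) has coefficient -5 n a_n at x^n (shift);
2 y(x) has coefficient 2 a_n at x^n.
Matching x^n: (n+2)(n+1) a_{n+2} + (-5n + 2) a_n = 0.
Thus a_{n+2} = (5n - 2) / ((n+1)(n+2)) * a_n.

Check with a_0 = 2, a_1 = 0 (apply the recurrence for n = 0, 1, 2, 3): a_0 = 2, a_1 = 0, a_2 = -2, a_3 = 0, a_4 = -4/3, a_5 = 0.

a_(n+2) = (5n - 2) / ((n+1)(n+2)) * a_n; check: a_0 = 2, a_1 = 0, a_2 = -2, a_3 = 0, a_4 = -4/3, a_5 = 0


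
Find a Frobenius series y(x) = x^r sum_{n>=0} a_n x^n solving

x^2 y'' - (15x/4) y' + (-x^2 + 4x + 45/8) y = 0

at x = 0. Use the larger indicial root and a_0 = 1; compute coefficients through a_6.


Write in Frobenius form y'' + (p(x)/x) y' + (q(x)/x^2) y = 0:
  p(x) = -15/4,  q(x) = -x^2 + 4x + 45/8.
Indicial equation: r(r-1) + (-15/4) r + (45/8) = 0 -> roots r_1 = 5/2, r_2 = 9/4.
Take r = r_1 = 5/2. Let y(x) = x^r sum_{n>=0} a_n x^n with a_0 = 1.
Substitute y = x^r sum a_n x^n and match x^{r+n}. The recurrence is
  D(n) a_n + 4 a_{n-1} - 1 a_{n-2} = 0,  where D(n) = (r+n)(r+n-1) + (-15/4)(r+n) + (45/8).
  a_n = [-4 a_{n-1} + 1 a_{n-2}] / D(n).
Since the indicial polynomial factors as (r - r_1)(r - r_2), D(n) = (r_1 + n - r_1)(r_1 + n - r_2) = n(n + 1/4).
Evaluating step by step (a_0 = 1):
  n = 1: D(1) = 1(1 + 1/4) = 5/4; numerator = -4(1) = -4; a_1 = (-4)/(5/4) = -16/5
  n = 2: D(2) = 2(2 + 1/4) = 9/2; numerator = -4(-16/5) + 1(1) = 69/5; a_2 = (69/5)/(9/2) = 46/15
  n = 3: D(3) = 3(3 + 1/4) = 39/4; numerator = -4(46/15) + 1(-16/5) = -232/15; a_3 = (-232/15)/(39/4) = -928/585
  n = 4: D(4) = 4(4 + 1/4) = 17; numerator = -4(-928/585) + 1(46/15) = 5506/585; a_4 = (5506/585)/(17) = 5506/9945
  n = 5: D(5) = 5(5 + 1/4) = 105/4; numerator = -4(5506/9945) + 1(-928/585) = -840/221; a_5 = (-840/221)/(105/4) = -32/221
  n = 6: D(6) = 6(6 + 1/4) = 75/2; numerator = -4(-32/221) + 1(5506/9945) = 11266/9945; a_6 = (11266/9945)/(75/2) = 22532/745875

r = 5/2; a_0 = 1; a_1 = -16/5; a_2 = 46/15; a_3 = -928/585; a_4 = 5506/9945; a_5 = -32/221; a_6 = 22532/745875


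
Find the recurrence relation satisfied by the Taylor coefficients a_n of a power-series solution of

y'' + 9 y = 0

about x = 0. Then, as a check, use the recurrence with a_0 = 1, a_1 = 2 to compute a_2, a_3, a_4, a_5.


Substitute y = sum_n a_n x^n into y'' + (const) y = 0.
y''(x) = sum_{n>=0} (n+2)(n+1) a_{n+2} x^n.
The ODE becomes sum_n [(n+2)(n+1) a_{n+2} + 9 a_n] x^n = 0.
Setting each coefficient to zero gives the recurrence:
  (n+2)(n+1) a_{n+2} + 9 a_n = 0,
  a_{n+2} = -9 / ((n+1)(n+2)) a_n.

Check with a_0 = 1, a_1 = 2 (apply the recurrence for n = 0, 1, 2, 3): a_0 = 1, a_1 = 2, a_2 = -9/2, a_3 = -3, a_4 = 27/8, a_5 = 27/20.

a_{n+2} = -9/((n+1)(n+2)) * a_n; check: a_0 = 1, a_1 = 2, a_2 = -9/2, a_3 = -3, a_4 = 27/8, a_5 = 27/20


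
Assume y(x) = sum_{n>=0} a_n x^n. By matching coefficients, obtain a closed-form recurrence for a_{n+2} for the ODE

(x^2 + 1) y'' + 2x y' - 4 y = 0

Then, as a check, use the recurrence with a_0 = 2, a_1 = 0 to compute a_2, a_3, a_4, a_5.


Substitute y = sum_n a_n x^n.
(1 + 1 x^2) y'' contributes (n+2)(n+1) a_{n+2} + n(n-1) a_n at x^n.
2 x y'(x) contributes 2 n a_n at x^n.
-4 y(x) contributes -4 a_n at x^n.
Matching x^n: (n+2)(n+1) a_{n+2} + (n(n-1) + 2 n - 4) a_n = 0.
Thus a_{n+2} = (-n(n-1) - 2 n + 4) / ((n+1)(n+2)) * a_n.

Check with a_0 = 2, a_1 = 0 (apply the recurrence for n = 0, 1, 2, 3): a_0 = 2, a_1 = 0, a_2 = 4, a_3 = 0, a_4 = -2/3, a_5 = 0.

a_(n+2) = (-n(n-1) - 2 n + 4) / ((n+1)(n+2)) * a_n; check: a_0 = 2, a_1 = 0, a_2 = 4, a_3 = 0, a_4 = -2/3, a_5 = 0


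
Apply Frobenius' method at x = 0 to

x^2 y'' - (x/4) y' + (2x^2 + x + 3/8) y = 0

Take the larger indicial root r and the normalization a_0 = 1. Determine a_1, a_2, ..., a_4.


Write in Frobenius form y'' + (p(x)/x) y' + (q(x)/x^2) y = 0:
  p(x) = -1/4,  q(x) = 2x^2 + x + 3/8.
Indicial equation: r(r-1) + (-1/4) r + (3/8) = 0 -> roots r_1 = 3/4, r_2 = 1/2.
Take r = r_1 = 3/4. Let y(x) = x^r sum_{n>=0} a_n x^n with a_0 = 1.
Substitute y = x^r sum a_n x^n and match x^{r+n}. The recurrence is
  D(n) a_n + 1 a_{n-1} + 2 a_{n-2} = 0,  where D(n) = (r+n)(r+n-1) + (-1/4)(r+n) + (3/8).
  a_n = [-1 a_{n-1} - 2 a_{n-2}] / D(n).
Since the indicial polynomial factors as (r - r_1)(r - r_2), D(n) = (r_1 + n - r_1)(r_1 + n - r_2) = n(n + 1/4).
Evaluating step by step (a_0 = 1):
  n = 1: D(1) = 1(1 + 1/4) = 5/4; numerator = -1(1) = -1; a_1 = (-1)/(5/4) = -4/5
  n = 2: D(2) = 2(2 + 1/4) = 9/2; numerator = -1(-4/5) - 2(1) = -6/5; a_2 = (-6/5)/(9/2) = -4/15
  n = 3: D(3) = 3(3 + 1/4) = 39/4; numerator = -1(-4/15) - 2(-4/5) = 28/15; a_3 = (28/15)/(39/4) = 112/585
  n = 4: D(4) = 4(4 + 1/4) = 17; numerator = -1(112/585) - 2(-4/15) = 40/117; a_4 = (40/117)/(17) = 40/1989

r = 3/4; a_0 = 1; a_1 = -4/5; a_2 = -4/15; a_3 = 112/585; a_4 = 40/1989


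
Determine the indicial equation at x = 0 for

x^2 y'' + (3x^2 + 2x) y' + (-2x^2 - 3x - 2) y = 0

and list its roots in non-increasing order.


Divide by x^2 to reach normal form y'' + P_1(x) y' + P_2(x) y = 0 with P_1(x) = 3 + 2/x and P_2(x) = -2 - 3/x - 2/x^2.
x = 0 is a singular point because the y'-coefficient 3 + 2/x has a pole at x = 0 and the y-coefficient -2 - 3/x - 2/x^2 has a pole at x = 0.
It is a regular singular point because x P_1(x) = p(x) = 3x + 2 and x^2 P_2(x) = q(x) = -2x^2 - 3x - 2 are polynomials, hence analytic at x = 0.
p(0) = 2,  q(0) = -2.
Indicial equation: r(r-1) + p(0) r + q(0) = 0, i.e. r^2 + (p(0) - 1) r + q(0) = 0, i.e. r^2 + 1 r - 2 = 0.
Discriminant: (1)^2 - 4(-2) = 9, so r = (-1 ± 3)/2.
Solving: r_1 = 1, r_2 = -2.

indicial: r^2 + 1 r - 2 = 0; roots r_1 = 1, r_2 = -2


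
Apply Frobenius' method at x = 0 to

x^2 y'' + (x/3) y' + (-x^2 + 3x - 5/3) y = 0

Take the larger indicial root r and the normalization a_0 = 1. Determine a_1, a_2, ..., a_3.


Write in Frobenius form y'' + (p(x)/x) y' + (q(x)/x^2) y = 0:
  p(x) = 1/3,  q(x) = -x^2 + 3x - 5/3.
Indicial equation: r(r-1) + (1/3) r + (-5/3) = 0 -> roots r_1 = 5/3, r_2 = -1.
Take r = r_1 = 5/3. Let y(x) = x^r sum_{n>=0} a_n x^n with a_0 = 1.
Substitute y = x^r sum a_n x^n and match x^{r+n}. The recurrence is
  D(n) a_n + 3 a_{n-1} - 1 a_{n-2} = 0,  where D(n) = (r+n)(r+n-1) + (1/3)(r+n) + (-5/3).
  a_n = [-3 a_{n-1} + 1 a_{n-2}] / D(n).
Since the indicial polynomial factors as (r - r_1)(r - r_2), D(n) = (r_1 + n - r_1)(r_1 + n - r_2) = n(n + 8/3).
Evaluating step by step (a_0 = 1):
  n = 1: D(1) = 1(1 + 8/3) = 11/3; numerator = -3(1) = -3; a_1 = (-3)/(11/3) = -9/11
  n = 2: D(2) = 2(2 + 8/3) = 28/3; numerator = -3(-9/11) + 1(1) = 38/11; a_2 = (38/11)/(28/3) = 57/154
  n = 3: D(3) = 3(3 + 8/3) = 17; numerator = -3(57/154) + 1(-9/11) = -27/14; a_3 = (-27/14)/(17) = -27/238

r = 5/3; a_0 = 1; a_1 = -9/11; a_2 = 57/154; a_3 = -27/238


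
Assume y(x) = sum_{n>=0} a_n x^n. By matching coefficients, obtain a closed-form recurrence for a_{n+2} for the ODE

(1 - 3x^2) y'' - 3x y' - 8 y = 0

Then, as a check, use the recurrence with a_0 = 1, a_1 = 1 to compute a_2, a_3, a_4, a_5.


Substitute y = sum_n a_n x^n.
(1 - 3 x^2) y'' contributes (n+2)(n+1) a_{n+2} - 3 n(n-1) a_n at x^n.
-3 x y'(x) contributes -3 n a_n at x^n.
-8 y(x) contributes -8 a_n at x^n.
Matching x^n: (n+2)(n+1) a_{n+2} + (-3 n(n-1) - 3 n - 8) a_n = 0.
Thus a_{n+2} = (3 n(n-1) + 3 n + 8) / ((n+1)(n+2)) * a_n.

Check with a_0 = 1, a_1 = 1 (apply the recurrence for n = 0, 1, 2, 3): a_0 = 1, a_1 = 1, a_2 = 4, a_3 = 11/6, a_4 = 20/3, a_5 = 77/24.

a_(n+2) = (3 n(n-1) + 3 n + 8) / ((n+1)(n+2)) * a_n; check: a_0 = 1, a_1 = 1, a_2 = 4, a_3 = 11/6, a_4 = 20/3, a_5 = 77/24


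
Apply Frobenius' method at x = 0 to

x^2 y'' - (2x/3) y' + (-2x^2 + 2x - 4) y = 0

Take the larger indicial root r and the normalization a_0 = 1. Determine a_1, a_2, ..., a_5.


Write in Frobenius form y'' + (p(x)/x) y' + (q(x)/x^2) y = 0:
  p(x) = -2/3,  q(x) = -2x^2 + 2x - 4.
Indicial equation: r(r-1) + (-2/3) r + (-4) = 0 -> roots r_1 = 3, r_2 = -4/3.
Take r = r_1 = 3. Let y(x) = x^r sum_{n>=0} a_n x^n with a_0 = 1.
Substitute y = x^r sum a_n x^n and match x^{r+n}. The recurrence is
  D(n) a_n + 2 a_{n-1} - 2 a_{n-2} = 0,  where D(n) = (r+n)(r+n-1) + (-2/3)(r+n) + (-4).
  a_n = [-2 a_{n-1} + 2 a_{n-2}] / D(n).
Since the indicial polynomial factors as (r - r_1)(r - r_2), D(n) = (r_1 + n - r_1)(r_1 + n - r_2) = n(n + 13/3).
Evaluating step by step (a_0 = 1):
  n = 1: D(1) = 1(1 + 13/3) = 16/3; numerator = -2(1) = -2; a_1 = (-2)/(16/3) = -3/8
  n = 2: D(2) = 2(2 + 13/3) = 38/3; numerator = -2(-3/8) + 2(1) = 11/4; a_2 = (11/4)/(38/3) = 33/152
  n = 3: D(3) = 3(3 + 13/3) = 22; numerator = -2(33/152) + 2(-3/8) = -45/38; a_3 = (-45/38)/(22) = -45/836
  n = 4: D(4) = 4(4 + 13/3) = 100/3; numerator = -2(-45/836) + 2(33/152) = 453/836; a_4 = (453/836)/(100/3) = 1359/83600
  n = 5: D(5) = 5(5 + 13/3) = 140/3; numerator = -2(1359/83600) + 2(-45/836) = -5859/41800; a_5 = (-5859/41800)/(140/3) = -2511/836000

r = 3; a_0 = 1; a_1 = -3/8; a_2 = 33/152; a_3 = -45/836; a_4 = 1359/83600; a_5 = -2511/836000


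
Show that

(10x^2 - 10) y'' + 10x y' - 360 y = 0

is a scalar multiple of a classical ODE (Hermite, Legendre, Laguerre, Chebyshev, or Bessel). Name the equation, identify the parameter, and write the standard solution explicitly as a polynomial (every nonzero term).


All three coefficients share the factor -10; dividing through by -10 gives  (1 - x^2) y'' - x y' + 36 y = 0.
This matches the Chebyshev equation (1 - x^2) y'' - x y' + n^2 y = 0 (note the -x y' term, not -2x y') with n^2 = 36, so n = 6; the polynomial solution is T_6(x).
With y = sum_k a_k x^k, matching x^k gives (k+2)(k+1) a_{k+2} = (k^2 - n^2) a_k = (k - 6)(k + 6) a_k. The right side vanishes at k = 6, so the series with the parity of 6 terminates at degree 6.
Standard normalization: leading coefficient of T_n is 2^(n-1), so a_6 = 2^5 = 32. Work downward with a_k = (k+1)(k+2) a_{k+2} / ((k - 6)(k + 6)):
  a_4 = (5)(6)(32) / ((4 - 6)(4 + 6)) = 960/(-20) = -48
  a_2 = (3)(4)(-48) / ((2 - 6)(2 + 6)) = -576/(-32) = 18
  a_0 = (1)(2)(18) / ((0 - 6)(0 + 6)) = 36/(-36) = -1
Hence T_6(x) = 32 x^6 - 48 x^4 + 18 x^2 - 1.

T_6(x); series = 32 x^6 - 48 x^4 + 18 x^2 - 1


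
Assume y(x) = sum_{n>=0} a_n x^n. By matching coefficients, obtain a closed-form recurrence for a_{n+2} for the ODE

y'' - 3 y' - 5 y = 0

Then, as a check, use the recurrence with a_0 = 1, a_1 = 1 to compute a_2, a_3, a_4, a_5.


Substitute y = sum_n a_n x^n.
y''(x) has coefficient (n+2)(n+1) a_{n+2} at x^n;
-3 y'(x) has coefficient -3 (n+1) a_{n+1} at x^n;
-5 y(x) has coefficient -5 a_n at x^n.
Matching x^n: (n+2)(n+1) a_{n+2} - 3 (n+1) a_{n+1} - 5 a_n = 0.
Thus a_{n+2} = [3 (n+1) a_{n+1} + 5 a_n] / ((n+1)(n+2)).

Check with a_0 = 1, a_1 = 1 (apply the recurrence for n = 0, 1, 2, 3): a_0 = 1, a_1 = 1, a_2 = 4, a_3 = 29/6, a_4 = 127/24, a_5 = 263/60.

a_(n+2) = [3 (n+1) a_(n+1) + 5 a_n] / ((n+1)(n+2)); check: a_0 = 1, a_1 = 1, a_2 = 4, a_3 = 29/6, a_4 = 127/24, a_5 = 263/60


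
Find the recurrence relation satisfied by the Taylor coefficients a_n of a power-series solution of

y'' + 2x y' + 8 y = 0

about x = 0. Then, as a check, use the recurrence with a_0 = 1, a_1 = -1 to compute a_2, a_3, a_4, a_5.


Substitute y = sum_n a_n x^n.
y''(x) has coefficient (n+2)(n+1) a_{n+2} at x^n;
2 x y'(x) has coefficient 2 n a_n at x^n (shift);
8 y(x) has coefficient 8 a_n at x^n.
Matching x^n: (n+2)(n+1) a_{n+2} + (2n + 8) a_n = 0.
Thus a_{n+2} = (-2n - 8) / ((n+1)(n+2)) * a_n.

Check with a_0 = 1, a_1 = -1 (apply the recurrence for n = 0, 1, 2, 3): a_0 = 1, a_1 = -1, a_2 = -4, a_3 = 5/3, a_4 = 4, a_5 = -7/6.

a_(n+2) = (-2n - 8) / ((n+1)(n+2)) * a_n; check: a_0 = 1, a_1 = -1, a_2 = -4, a_3 = 5/3, a_4 = 4, a_5 = -7/6


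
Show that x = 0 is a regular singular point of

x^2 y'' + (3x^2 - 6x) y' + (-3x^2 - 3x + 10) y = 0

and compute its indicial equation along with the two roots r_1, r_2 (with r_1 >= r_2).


Divide by x^2 to reach normal form y'' + P_1(x) y' + P_2(x) y = 0 with P_1(x) = 3 - 6/x and P_2(x) = -3 - 3/x + 10/x^2.
x = 0 is a singular point because the y'-coefficient 3 - 6/x has a pole at x = 0 and the y-coefficient -3 - 3/x + 10/x^2 has a pole at x = 0.
It is a regular singular point because x P_1(x) = p(x) = 3x - 6 and x^2 P_2(x) = q(x) = -3x^2 - 3x + 10 are polynomials, hence analytic at x = 0.
p(0) = -6,  q(0) = 10.
Indicial equation: r(r-1) + p(0) r + q(0) = 0, i.e. r^2 + (p(0) - 1) r + q(0) = 0, i.e. r^2 - 7 r + 10 = 0.
Discriminant: (-7)^2 - 4(10) = 9, so r = (7 ± 3)/2.
Solving: r_1 = 5, r_2 = 2.

indicial: r^2 - 7 r + 10 = 0; roots r_1 = 5, r_2 = 2


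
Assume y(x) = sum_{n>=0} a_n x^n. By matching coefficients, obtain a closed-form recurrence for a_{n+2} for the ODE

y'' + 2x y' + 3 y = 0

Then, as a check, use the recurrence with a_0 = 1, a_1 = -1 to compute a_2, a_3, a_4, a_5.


Substitute y = sum_n a_n x^n.
y''(x) has coefficient (n+2)(n+1) a_{n+2} at x^n;
2 x y'(x) has coefficient 2 n a_n at x^n (shift);
3 y(x) has coefficient 3 a_n at x^n.
Matching x^n: (n+2)(n+1) a_{n+2} + (2n + 3) a_n = 0.
Thus a_{n+2} = (-2n - 3) / ((n+1)(n+2)) * a_n.

Check with a_0 = 1, a_1 = -1 (apply the recurrence for n = 0, 1, 2, 3): a_0 = 1, a_1 = -1, a_2 = -3/2, a_3 = 5/6, a_4 = 7/8, a_5 = -3/8.

a_(n+2) = (-2n - 3) / ((n+1)(n+2)) * a_n; check: a_0 = 1, a_1 = -1, a_2 = -3/2, a_3 = 5/6, a_4 = 7/8, a_5 = -3/8


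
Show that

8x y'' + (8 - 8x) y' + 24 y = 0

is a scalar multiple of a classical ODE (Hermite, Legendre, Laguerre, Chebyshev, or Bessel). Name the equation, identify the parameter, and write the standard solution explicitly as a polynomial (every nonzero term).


All three coefficients share the factor 8; dividing through by 8 gives  x y'' + (1 - x) y' + 3 y = 0.
This matches the Laguerre equation x y'' + (1 - x) y' + n y = 0 with n = 3; the polynomial solution is L_3(x).
With y = sum_k a_k x^k, matching x^k gives (k+1)k a_{k+1} + (k+1) a_{k+1} - k a_k + n a_k = 0, i.e. (k+1)^2 a_{k+1} = (k - n) a_k = (k - 3) a_k. The right side vanishes at k = 3, so the series terminates at degree 3.
Standard normalization L_n(0) = 1 gives a_0 = 1. Work upward with a_{k+1} = (k - 3) a_k / (k+1)^2:
  a_1 = (0 - 3)(1) / 1^2 = -3/1 = -3
  a_2 = (1 - 3)(-3) / 2^2 = 6/4 = 3/2
  a_3 = (2 - 3)(3/2) / 3^2 = (-3/2)/9 = -1/6
Hence L_3(x) = -x^3/6 + 3 x^2/2 - 3 x + 1.

L_3(x); series = -x^3/6 + 3 x^2/2 - 3 x + 1


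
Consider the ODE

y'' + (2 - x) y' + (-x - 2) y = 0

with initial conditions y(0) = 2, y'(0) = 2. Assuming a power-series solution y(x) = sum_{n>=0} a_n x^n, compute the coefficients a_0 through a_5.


Ansatz: y(x) = sum_{n>=0} a_n x^n, so y'(x) = sum_{n>=1} n a_n x^(n-1) and y''(x) = sum_{n>=2} n(n-1) a_n x^(n-2).
Substitute into P(x) y'' + Q(x) y' + R(x) y = 0 with P(x) = 1, Q(x) = 2 - x, R(x) = -x - 2, and match powers of x.
Initial conditions: a_0 = 2, a_1 = 2.
Setting the coefficient of each power of x to zero and solving order by order (substituting the coefficients already found):
  x^0: 2 a_2 + 2 a_1 - 2 a_0 = 0  ->  2 a_2 = -2 a_1 + 2 a_0 = 0  ->  a_2 = 0
  x^1: 6 a_3 + 4 a_2 - 3 a_1 - a_0 = 0  ->  6 a_3 = -4 a_2 + 3 a_1 + a_0 = 8  ->  a_3 = 4/3
  x^2: 12 a_4 + 6 a_3 - 4 a_2 - a_1 = 0  ->  12 a_4 = -6 a_3 + 4 a_2 + a_1 = -6  ->  a_4 = -1/2
  x^3: 20 a_5 + 8 a_4 - 5 a_3 - a_2 = 0  ->  20 a_5 = -8 a_4 + 5 a_3 + a_2 = 32/3  ->  a_5 = 8/15
Truncated series: y(x) = 2 + 2 x + (4/3) x^3 - (1/2) x^4 + (8/15) x^5 + O(x^6).

a_0 = 2; a_1 = 2; a_2 = 0; a_3 = 4/3; a_4 = -1/2; a_5 = 8/15


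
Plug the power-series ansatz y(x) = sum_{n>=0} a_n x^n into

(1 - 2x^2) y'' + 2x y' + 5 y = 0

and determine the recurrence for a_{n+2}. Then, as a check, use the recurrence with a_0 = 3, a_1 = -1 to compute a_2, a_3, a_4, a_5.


Substitute y = sum_n a_n x^n.
(1 - 2 x^2) y'' contributes (n+2)(n+1) a_{n+2} - 2 n(n-1) a_n at x^n.
2 x y'(x) contributes 2 n a_n at x^n.
5 y(x) contributes 5 a_n at x^n.
Matching x^n: (n+2)(n+1) a_{n+2} + (-2 n(n-1) + 2 n + 5) a_n = 0.
Thus a_{n+2} = (2 n(n-1) - 2 n - 5) / ((n+1)(n+2)) * a_n.

Check with a_0 = 3, a_1 = -1 (apply the recurrence for n = 0, 1, 2, 3): a_0 = 3, a_1 = -1, a_2 = -15/2, a_3 = 7/6, a_4 = 25/8, a_5 = 7/120.

a_(n+2) = (2 n(n-1) - 2 n - 5) / ((n+1)(n+2)) * a_n; check: a_0 = 3, a_1 = -1, a_2 = -15/2, a_3 = 7/6, a_4 = 25/8, a_5 = 7/120


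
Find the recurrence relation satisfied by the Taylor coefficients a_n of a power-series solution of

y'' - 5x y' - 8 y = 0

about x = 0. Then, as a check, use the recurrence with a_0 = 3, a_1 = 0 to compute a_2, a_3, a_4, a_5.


Substitute y = sum_n a_n x^n.
y''(x) has coefficient (n+2)(n+1) a_{n+2} at x^n;
-5 x y'(x) has coefficient -5 n a_n at x^n (shift);
-8 y(x) has coefficient -8 a_n at x^n.
Matching x^n: (n+2)(n+1) a_{n+2} + (-5n - 8) a_n = 0.
Thus a_{n+2} = (5n + 8) / ((n+1)(n+2)) * a_n.

Check with a_0 = 3, a_1 = 0 (apply the recurrence for n = 0, 1, 2, 3): a_0 = 3, a_1 = 0, a_2 = 12, a_3 = 0, a_4 = 18, a_5 = 0.

a_(n+2) = (5n + 8) / ((n+1)(n+2)) * a_n; check: a_0 = 3, a_1 = 0, a_2 = 12, a_3 = 0, a_4 = 18, a_5 = 0


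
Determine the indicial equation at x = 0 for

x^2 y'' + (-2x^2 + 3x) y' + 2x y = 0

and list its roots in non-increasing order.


Divide by x^2 to reach normal form y'' + P_1(x) y' + P_2(x) y = 0 with P_1(x) = -2 + 3/x and P_2(x) = 2/x.
x = 0 is a singular point because the y'-coefficient -2 + 3/x has a pole at x = 0 and the y-coefficient 2/x has a pole at x = 0.
It is a regular singular point because x P_1(x) = p(x) = 3 - 2x and x^2 P_2(x) = q(x) = 2x are polynomials, hence analytic at x = 0.
p(0) = 3,  q(0) = 0.
Indicial equation: r(r-1) + p(0) r + q(0) = 0, i.e. r^2 + (p(0) - 1) r + q(0) = 0, i.e. r^2 + 2 r = 0.
Discriminant: (2)^2 - 4(0) = 4, so r = (-2 ± 2)/2.
Solving: r_1 = 0, r_2 = -2.

indicial: r^2 + 2 r = 0; roots r_1 = 0, r_2 = -2


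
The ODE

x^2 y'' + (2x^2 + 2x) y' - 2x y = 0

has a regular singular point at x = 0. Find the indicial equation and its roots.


Divide by x^2 to reach normal form y'' + P_1(x) y' + P_2(x) y = 0 with P_1(x) = 2 + 2/x and P_2(x) = -2/x.
x = 0 is a singular point because the y'-coefficient 2 + 2/x has a pole at x = 0 and the y-coefficient -2/x has a pole at x = 0.
It is a regular singular point because x P_1(x) = p(x) = 2x + 2 and x^2 P_2(x) = q(x) = -2x are polynomials, hence analytic at x = 0.
p(0) = 2,  q(0) = 0.
Indicial equation: r(r-1) + p(0) r + q(0) = 0, i.e. r^2 + (p(0) - 1) r + q(0) = 0, i.e. r^2 + 1 r = 0.
Discriminant: (1)^2 - 4(0) = 1, so r = (-1 ± 1)/2.
Solving: r_1 = 0, r_2 = -1.

indicial: r^2 + 1 r = 0; roots r_1 = 0, r_2 = -1


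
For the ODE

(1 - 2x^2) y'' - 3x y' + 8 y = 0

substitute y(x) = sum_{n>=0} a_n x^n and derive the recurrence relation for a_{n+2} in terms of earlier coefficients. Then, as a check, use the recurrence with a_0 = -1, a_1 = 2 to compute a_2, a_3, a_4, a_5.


Substitute y = sum_n a_n x^n.
(1 - 2 x^2) y'' contributes (n+2)(n+1) a_{n+2} - 2 n(n-1) a_n at x^n.
-3 x y'(x) contributes -3 n a_n at x^n.
8 y(x) contributes 8 a_n at x^n.
Matching x^n: (n+2)(n+1) a_{n+2} + (-2 n(n-1) - 3 n + 8) a_n = 0.
Thus a_{n+2} = (2 n(n-1) + 3 n - 8) / ((n+1)(n+2)) * a_n.

Check with a_0 = -1, a_1 = 2 (apply the recurrence for n = 0, 1, 2, 3): a_0 = -1, a_1 = 2, a_2 = 4, a_3 = -5/3, a_4 = 2/3, a_5 = -13/12.

a_(n+2) = (2 n(n-1) + 3 n - 8) / ((n+1)(n+2)) * a_n; check: a_0 = -1, a_1 = 2, a_2 = 4, a_3 = -5/3, a_4 = 2/3, a_5 = -13/12


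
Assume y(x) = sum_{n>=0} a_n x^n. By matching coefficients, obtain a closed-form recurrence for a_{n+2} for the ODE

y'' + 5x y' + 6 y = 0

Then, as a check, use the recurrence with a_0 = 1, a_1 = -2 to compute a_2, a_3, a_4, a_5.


Substitute y = sum_n a_n x^n.
y''(x) has coefficient (n+2)(n+1) a_{n+2} at x^n;
5 x y'(x) has coefficient 5 n a_n at x^n (shift);
6 y(x) has coefficient 6 a_n at x^n.
Matching x^n: (n+2)(n+1) a_{n+2} + (5n + 6) a_n = 0.
Thus a_{n+2} = (-5n - 6) / ((n+1)(n+2)) * a_n.

Check with a_0 = 1, a_1 = -2 (apply the recurrence for n = 0, 1, 2, 3): a_0 = 1, a_1 = -2, a_2 = -3, a_3 = 11/3, a_4 = 4, a_5 = -77/20.

a_(n+2) = (-5n - 6) / ((n+1)(n+2)) * a_n; check: a_0 = 1, a_1 = -2, a_2 = -3, a_3 = 11/3, a_4 = 4, a_5 = -77/20


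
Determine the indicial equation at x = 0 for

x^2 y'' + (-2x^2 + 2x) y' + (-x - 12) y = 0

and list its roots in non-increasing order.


Divide by x^2 to reach normal form y'' + P_1(x) y' + P_2(x) y = 0 with P_1(x) = -2 + 2/x and P_2(x) = -1/x - 12/x^2.
x = 0 is a singular point because the y'-coefficient -2 + 2/x has a pole at x = 0 and the y-coefficient -1/x - 12/x^2 has a pole at x = 0.
It is a regular singular point because x P_1(x) = p(x) = 2 - 2x and x^2 P_2(x) = q(x) = -x - 12 are polynomials, hence analytic at x = 0.
p(0) = 2,  q(0) = -12.
Indicial equation: r(r-1) + p(0) r + q(0) = 0, i.e. r^2 + (p(0) - 1) r + q(0) = 0, i.e. r^2 + 1 r - 12 = 0.
Discriminant: (1)^2 - 4(-12) = 49, so r = (-1 ± 7)/2.
Solving: r_1 = 3, r_2 = -4.

indicial: r^2 + 1 r - 12 = 0; roots r_1 = 3, r_2 = -4


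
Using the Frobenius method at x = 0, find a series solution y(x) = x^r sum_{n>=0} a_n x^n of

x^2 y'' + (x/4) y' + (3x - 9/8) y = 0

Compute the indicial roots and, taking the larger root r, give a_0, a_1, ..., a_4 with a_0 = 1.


Write in Frobenius form y'' + (p(x)/x) y' + (q(x)/x^2) y = 0:
  p(x) = 1/4,  q(x) = 3x - 9/8.
Indicial equation: r(r-1) + (1/4) r + (-9/8) = 0 -> roots r_1 = 3/2, r_2 = -3/4.
Take r = r_1 = 3/2. Let y(x) = x^r sum_{n>=0} a_n x^n with a_0 = 1.
Substitute y = x^r sum a_n x^n and match x^{r+n}. The recurrence is
  D(n) a_n + 3 a_{n-1} = 0,  where D(n) = (r+n)(r+n-1) + (1/4)(r+n) + (-9/8).
  a_n = -3 / D(n) * a_{n-1}.
Since the indicial polynomial factors as (r - r_1)(r - r_2), D(n) = (r_1 + n - r_1)(r_1 + n - r_2) = n(n + 9/4).
Evaluating step by step (a_0 = 1):
  n = 1: D(1) = 1(1 + 9/4) = 13/4; numerator = -3(1) = -3; a_1 = (-3)/(13/4) = -12/13
  n = 2: D(2) = 2(2 + 9/4) = 17/2; numerator = -3(-12/13) = 36/13; a_2 = (36/13)/(17/2) = 72/221
  n = 3: D(3) = 3(3 + 9/4) = 63/4; numerator = -3(72/221) = -216/221; a_3 = (-216/221)/(63/4) = -96/1547
  n = 4: D(4) = 4(4 + 9/4) = 25; numerator = -3(-96/1547) = 288/1547; a_4 = (288/1547)/(25) = 288/38675

r = 3/2; a_0 = 1; a_1 = -12/13; a_2 = 72/221; a_3 = -96/1547; a_4 = 288/38675


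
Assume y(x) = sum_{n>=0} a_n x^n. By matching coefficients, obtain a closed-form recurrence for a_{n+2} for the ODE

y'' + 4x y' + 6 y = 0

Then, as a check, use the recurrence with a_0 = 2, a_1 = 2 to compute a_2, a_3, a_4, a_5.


Substitute y = sum_n a_n x^n.
y''(x) has coefficient (n+2)(n+1) a_{n+2} at x^n;
4 x y'(x) has coefficient 4 n a_n at x^n (shift);
6 y(x) has coefficient 6 a_n at x^n.
Matching x^n: (n+2)(n+1) a_{n+2} + (4n + 6) a_n = 0.
Thus a_{n+2} = (-4n - 6) / ((n+1)(n+2)) * a_n.

Check with a_0 = 2, a_1 = 2 (apply the recurrence for n = 0, 1, 2, 3): a_0 = 2, a_1 = 2, a_2 = -6, a_3 = -10/3, a_4 = 7, a_5 = 3.

a_(n+2) = (-4n - 6) / ((n+1)(n+2)) * a_n; check: a_0 = 2, a_1 = 2, a_2 = -6, a_3 = -10/3, a_4 = 7, a_5 = 3


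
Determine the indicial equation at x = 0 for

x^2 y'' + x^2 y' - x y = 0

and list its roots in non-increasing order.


Divide by x^2 to reach normal form y'' + P_1(x) y' + P_2(x) y = 0 with P_1(x) = 1 and P_2(x) = -1/x.
x = 0 is a singular point because the y-coefficient -1/x has a pole at x = 0.
It is a regular singular point because x P_1(x) = p(x) = x and x^2 P_2(x) = q(x) = -x are polynomials, hence analytic at x = 0.
p(0) = 0,  q(0) = 0.
Indicial equation: r(r-1) + p(0) r + q(0) = 0, i.e. r^2 + (p(0) - 1) r + q(0) = 0, i.e. r^2 - 1 r = 0.
Discriminant: (-1)^2 - 4(0) = 1, so r = (1 ± 1)/2.
Solving: r_1 = 1, r_2 = 0.

indicial: r^2 - 1 r = 0; roots r_1 = 1, r_2 = 0


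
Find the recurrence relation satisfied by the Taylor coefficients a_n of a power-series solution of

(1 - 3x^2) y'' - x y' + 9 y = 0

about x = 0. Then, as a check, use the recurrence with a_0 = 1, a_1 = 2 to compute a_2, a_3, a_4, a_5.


Substitute y = sum_n a_n x^n.
(1 - 3 x^2) y'' contributes (n+2)(n+1) a_{n+2} - 3 n(n-1) a_n at x^n.
-x y'(x) contributes -n a_n at x^n.
9 y(x) contributes 9 a_n at x^n.
Matching x^n: (n+2)(n+1) a_{n+2} + (-3 n(n-1) - n + 9) a_n = 0.
Thus a_{n+2} = (3 n(n-1) + n - 9) / ((n+1)(n+2)) * a_n.

Check with a_0 = 1, a_1 = 2 (apply the recurrence for n = 0, 1, 2, 3): a_0 = 1, a_1 = 2, a_2 = -9/2, a_3 = -8/3, a_4 = 3/8, a_5 = -8/5.

a_(n+2) = (3 n(n-1) + n - 9) / ((n+1)(n+2)) * a_n; check: a_0 = 1, a_1 = 2, a_2 = -9/2, a_3 = -8/3, a_4 = 3/8, a_5 = -8/5


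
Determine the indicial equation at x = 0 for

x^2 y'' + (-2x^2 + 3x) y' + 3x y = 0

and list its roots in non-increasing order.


Divide by x^2 to reach normal form y'' + P_1(x) y' + P_2(x) y = 0 with P_1(x) = -2 + 3/x and P_2(x) = 3/x.
x = 0 is a singular point because the y'-coefficient -2 + 3/x has a pole at x = 0 and the y-coefficient 3/x has a pole at x = 0.
It is a regular singular point because x P_1(x) = p(x) = 3 - 2x and x^2 P_2(x) = q(x) = 3x are polynomials, hence analytic at x = 0.
p(0) = 3,  q(0) = 0.
Indicial equation: r(r-1) + p(0) r + q(0) = 0, i.e. r^2 + (p(0) - 1) r + q(0) = 0, i.e. r^2 + 2 r = 0.
Discriminant: (2)^2 - 4(0) = 4, so r = (-2 ± 2)/2.
Solving: r_1 = 0, r_2 = -2.

indicial: r^2 + 2 r = 0; roots r_1 = 0, r_2 = -2


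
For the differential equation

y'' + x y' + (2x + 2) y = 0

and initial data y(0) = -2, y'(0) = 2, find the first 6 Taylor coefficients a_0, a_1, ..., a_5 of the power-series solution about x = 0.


Ansatz: y(x) = sum_{n>=0} a_n x^n, so y'(x) = sum_{n>=1} n a_n x^(n-1) and y''(x) = sum_{n>=2} n(n-1) a_n x^(n-2).
Substitute into P(x) y'' + Q(x) y' + R(x) y = 0 with P(x) = 1, Q(x) = x, R(x) = 2x + 2, and match powers of x.
Initial conditions: a_0 = -2, a_1 = 2.
Setting the coefficient of each power of x to zero and solving order by order (substituting the coefficients already found):
  x^0: 2 a_2 + 2 a_0 = 0  ->  2 a_2 = -2 a_0 = 4  ->  a_2 = 2
  x^1: 6 a_3 + 3 a_1 + 2 a_0 = 0  ->  6 a_3 = -3 a_1 - 2 a_0 = -2  ->  a_3 = -1/3
  x^2: 12 a_4 + 4 a_2 + 2 a_1 = 0  ->  12 a_4 = -4 a_2 - 2 a_1 = -12  ->  a_4 = -1
  x^3: 20 a_5 + 5 a_3 + 2 a_2 = 0  ->  20 a_5 = -5 a_3 - 2 a_2 = -7/3  ->  a_5 = -7/60
Truncated series: y(x) = -2 + 2 x + 2 x^2 - (1/3) x^3 - x^4 - (7/60) x^5 + O(x^6).

a_0 = -2; a_1 = 2; a_2 = 2; a_3 = -1/3; a_4 = -1; a_5 = -7/60


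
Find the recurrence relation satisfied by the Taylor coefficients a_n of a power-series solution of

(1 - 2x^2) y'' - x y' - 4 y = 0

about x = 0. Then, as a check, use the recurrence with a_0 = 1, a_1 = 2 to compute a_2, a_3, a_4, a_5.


Substitute y = sum_n a_n x^n.
(1 - 2 x^2) y'' contributes (n+2)(n+1) a_{n+2} - 2 n(n-1) a_n at x^n.
-x y'(x) contributes -n a_n at x^n.
-4 y(x) contributes -4 a_n at x^n.
Matching x^n: (n+2)(n+1) a_{n+2} + (-2 n(n-1) - n - 4) a_n = 0.
Thus a_{n+2} = (2 n(n-1) + n + 4) / ((n+1)(n+2)) * a_n.

Check with a_0 = 1, a_1 = 2 (apply the recurrence for n = 0, 1, 2, 3): a_0 = 1, a_1 = 2, a_2 = 2, a_3 = 5/3, a_4 = 5/3, a_5 = 19/12.

a_(n+2) = (2 n(n-1) + n + 4) / ((n+1)(n+2)) * a_n; check: a_0 = 1, a_1 = 2, a_2 = 2, a_3 = 5/3, a_4 = 5/3, a_5 = 19/12


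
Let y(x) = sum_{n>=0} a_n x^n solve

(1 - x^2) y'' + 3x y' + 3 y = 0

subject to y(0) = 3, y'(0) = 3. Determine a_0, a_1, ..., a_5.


Ansatz: y(x) = sum_{n>=0} a_n x^n, so y'(x) = sum_{n>=1} n a_n x^(n-1) and y''(x) = sum_{n>=2} n(n-1) a_n x^(n-2).
Substitute into P(x) y'' + Q(x) y' + R(x) y = 0 with P(x) = 1 - x^2, Q(x) = 3x, R(x) = 3, and match powers of x.
Initial conditions: a_0 = 3, a_1 = 3.
Setting the coefficient of each power of x to zero and solving order by order (substituting the coefficients already found):
  x^0: 2 a_2 + 3 a_0 = 0  ->  2 a_2 = -3 a_0 = -9  ->  a_2 = -9/2
  x^1: 6 a_3 + 6 a_1 = 0  ->  6 a_3 = -6 a_1 = -18  ->  a_3 = -3
  x^2: 12 a_4 + 7 a_2 = 0  ->  12 a_4 = -7 a_2 = 63/2  ->  a_4 = 21/8
  x^3: 20 a_5 + 6 a_3 = 0  ->  20 a_5 = -6 a_3 = 18  ->  a_5 = 9/10
Truncated series: y(x) = 3 + 3 x - (9/2) x^2 - 3 x^3 + (21/8) x^4 + (9/10) x^5 + O(x^6).

a_0 = 3; a_1 = 3; a_2 = -9/2; a_3 = -3; a_4 = 21/8; a_5 = 9/10


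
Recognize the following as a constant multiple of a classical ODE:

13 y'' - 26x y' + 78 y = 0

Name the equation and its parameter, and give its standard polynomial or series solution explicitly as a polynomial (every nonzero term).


All three coefficients share the factor 13; dividing through by 13 gives  y'' - 2x y' + 6 y = 0.
This matches the Hermite equation y'' - 2x y' + 2n y = 0 with 2n = 6, so n = 3; the polynomial solution is H_3(x).
With y = sum_k a_k x^k, matching x^k gives (k+2)(k+1) a_{k+2} = 2(k - n) a_k = 2(k - 3) a_k. The right side vanishes at k = 3, so the series with the parity of 3 terminates at degree 3.
Standard normalization: leading coefficient of H_n is 2^n, so a_3 = 2^3 = 8. Work downward with a_k = (k+1)(k+2) a_{k+2} / (2(k - n)):
  a_1 = (2)(3)(8) / (2(1 - 3)) = 48/(-4) = -12
Hence H_3(x) = 8 x^3 - 12 x.

H_3(x); series = 8 x^3 - 12 x


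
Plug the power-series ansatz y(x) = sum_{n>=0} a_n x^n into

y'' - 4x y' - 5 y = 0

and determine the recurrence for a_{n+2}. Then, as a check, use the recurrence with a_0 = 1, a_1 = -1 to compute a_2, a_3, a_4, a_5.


Substitute y = sum_n a_n x^n.
y''(x) has coefficient (n+2)(n+1) a_{n+2} at x^n;
-4 x y'(x) has coefficient -4 n a_n at x^n (shift);
-5 y(x) has coefficient -5 a_n at x^n.
Matching x^n: (n+2)(n+1) a_{n+2} + (-4n - 5) a_n = 0.
Thus a_{n+2} = (4n + 5) / ((n+1)(n+2)) * a_n.

Check with a_0 = 1, a_1 = -1 (apply the recurrence for n = 0, 1, 2, 3): a_0 = 1, a_1 = -1, a_2 = 5/2, a_3 = -3/2, a_4 = 65/24, a_5 = -51/40.

a_(n+2) = (4n + 5) / ((n+1)(n+2)) * a_n; check: a_0 = 1, a_1 = -1, a_2 = 5/2, a_3 = -3/2, a_4 = 65/24, a_5 = -51/40


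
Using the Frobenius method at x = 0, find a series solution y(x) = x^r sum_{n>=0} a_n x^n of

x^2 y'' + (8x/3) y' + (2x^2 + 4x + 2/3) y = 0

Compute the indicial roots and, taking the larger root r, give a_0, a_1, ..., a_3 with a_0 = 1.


Write in Frobenius form y'' + (p(x)/x) y' + (q(x)/x^2) y = 0:
  p(x) = 8/3,  q(x) = 2x^2 + 4x + 2/3.
Indicial equation: r(r-1) + (8/3) r + (2/3) = 0 -> roots r_1 = -2/3, r_2 = -1.
Take r = r_1 = -2/3. Let y(x) = x^r sum_{n>=0} a_n x^n with a_0 = 1.
Substitute y = x^r sum a_n x^n and match x^{r+n}. The recurrence is
  D(n) a_n + 4 a_{n-1} + 2 a_{n-2} = 0,  where D(n) = (r+n)(r+n-1) + (8/3)(r+n) + (2/3).
  a_n = [-4 a_{n-1} - 2 a_{n-2}] / D(n).
Since the indicial polynomial factors as (r - r_1)(r - r_2), D(n) = (r_1 + n - r_1)(r_1 + n - r_2) = n(n + 1/3).
Evaluating step by step (a_0 = 1):
  n = 1: D(1) = 1(1 + 1/3) = 4/3; numerator = -4(1) = -4; a_1 = (-4)/(4/3) = -3
  n = 2: D(2) = 2(2 + 1/3) = 14/3; numerator = -4(-3) - 2(1) = 10; a_2 = (10)/(14/3) = 15/7
  n = 3: D(3) = 3(3 + 1/3) = 10; numerator = -4(15/7) - 2(-3) = -18/7; a_3 = (-18/7)/(10) = -9/35

r = -2/3; a_0 = 1; a_1 = -3; a_2 = 15/7; a_3 = -9/35
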